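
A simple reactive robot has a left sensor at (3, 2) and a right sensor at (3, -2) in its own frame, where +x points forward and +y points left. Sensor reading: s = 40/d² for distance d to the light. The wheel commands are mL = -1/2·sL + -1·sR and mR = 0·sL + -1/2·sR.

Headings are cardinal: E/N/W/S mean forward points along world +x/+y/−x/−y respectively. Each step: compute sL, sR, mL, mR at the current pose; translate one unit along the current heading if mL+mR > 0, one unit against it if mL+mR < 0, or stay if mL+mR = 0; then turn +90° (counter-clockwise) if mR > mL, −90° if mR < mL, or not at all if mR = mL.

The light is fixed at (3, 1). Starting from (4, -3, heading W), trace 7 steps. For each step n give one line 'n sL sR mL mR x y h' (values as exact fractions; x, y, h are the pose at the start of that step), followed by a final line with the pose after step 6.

0 1 5 -11/2 -5/2 4 -3 W
1 8/13 40/49 -716/637 -20/49 5 -3 S
2 20/13 4/5 -102/65 -2/5 5 -2 E
3 40 40/9 -220/9 -20/9 4 -2 N
4 1 5 -11/2 -5/2 4 -3 W
5 8/13 40/49 -716/637 -20/49 5 -3 S
6 20/13 4/5 -102/65 -2/5 5 -2 E
final 4 -2 N

n=0: pose=(4,-3,W); sL=1, sR=5; mL=-11/2, mR=-5/2; mL+mR=-8 → advance -1; mR−mL=3 → turn +1·90°
n=1: pose=(5,-3,S); sL=8/13, sR=40/49; mL=-716/637, mR=-20/49; mL+mR=-976/637 → advance -1; mR−mL=456/637 → turn +1·90°
n=2: pose=(5,-2,E); sL=20/13, sR=4/5; mL=-102/65, mR=-2/5; mL+mR=-128/65 → advance -1; mR−mL=76/65 → turn +1·90°
n=3: pose=(4,-2,N); sL=40, sR=40/9; mL=-220/9, mR=-20/9; mL+mR=-80/3 → advance -1; mR−mL=200/9 → turn +1·90°
n=4: pose=(4,-3,W); sL=1, sR=5; mL=-11/2, mR=-5/2; mL+mR=-8 → advance -1; mR−mL=3 → turn +1·90°
n=5: pose=(5,-3,S); sL=8/13, sR=40/49; mL=-716/637, mR=-20/49; mL+mR=-976/637 → advance -1; mR−mL=456/637 → turn +1·90°
n=6: pose=(5,-2,E); sL=20/13, sR=4/5; mL=-102/65, mR=-2/5; mL+mR=-128/65 → advance -1; mR−mL=76/65 → turn +1·90°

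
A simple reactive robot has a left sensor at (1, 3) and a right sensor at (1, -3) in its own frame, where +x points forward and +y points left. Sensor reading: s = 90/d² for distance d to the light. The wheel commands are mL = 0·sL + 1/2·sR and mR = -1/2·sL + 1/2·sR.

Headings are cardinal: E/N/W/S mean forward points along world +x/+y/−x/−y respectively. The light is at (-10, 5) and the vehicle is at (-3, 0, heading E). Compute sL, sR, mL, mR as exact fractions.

left sensor world pos  = (-2, 3); dL² = 68
right sensor world pos = (-2, -3); dR² = 128
sL = 90/68 = 45/34
sR = 90/128 = 45/64
mL = 0·sL + 1/2·sR = 45/128
mR = -1/2·sL + 1/2·sR = -675/2176

45/34 45/64 45/128 -675/2176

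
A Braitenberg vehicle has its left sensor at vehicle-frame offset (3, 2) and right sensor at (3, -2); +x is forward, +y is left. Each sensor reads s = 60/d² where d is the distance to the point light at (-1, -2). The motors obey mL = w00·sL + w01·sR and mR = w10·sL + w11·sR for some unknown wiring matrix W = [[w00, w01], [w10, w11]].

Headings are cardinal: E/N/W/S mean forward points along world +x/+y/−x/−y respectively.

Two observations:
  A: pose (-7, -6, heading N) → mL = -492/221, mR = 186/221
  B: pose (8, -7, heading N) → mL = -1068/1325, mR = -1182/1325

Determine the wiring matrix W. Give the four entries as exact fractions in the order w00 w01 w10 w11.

-1/2 -1/2 -1 1/2

obs A: pose=(-7,-6,N) → sL=12/13, sR=60/17, mL=-492/221, mR=186/221
obs B: pose=(8,-7,N) → sL=60/53, sR=12/25, mL=-1068/1325, mR=-1182/1325
sensor matrix S = [[12/13, 60/17], [60/53, 12/25]]; det S = -1040256/292825
solve [mL_A; mL_B] = S·[w00; w01] and [mR_A; mR_B] = S·[w10; w11]:
  w00 = -1/2, w01 = -1/2, w10 = -1, w11 = 1/2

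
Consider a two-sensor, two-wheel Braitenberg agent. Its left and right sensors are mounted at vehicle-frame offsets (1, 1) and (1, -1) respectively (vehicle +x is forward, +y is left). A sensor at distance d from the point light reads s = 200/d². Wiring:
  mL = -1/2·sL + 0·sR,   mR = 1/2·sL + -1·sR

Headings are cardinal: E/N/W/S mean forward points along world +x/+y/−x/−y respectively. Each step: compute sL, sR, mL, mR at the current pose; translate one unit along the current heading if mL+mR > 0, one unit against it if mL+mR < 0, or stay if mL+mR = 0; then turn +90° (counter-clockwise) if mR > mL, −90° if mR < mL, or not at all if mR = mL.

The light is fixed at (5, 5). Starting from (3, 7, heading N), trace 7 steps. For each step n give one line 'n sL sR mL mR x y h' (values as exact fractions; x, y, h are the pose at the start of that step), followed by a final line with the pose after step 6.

n=0: pose=(3,7,N); sL=100/9, sR=20; mL=-50/9, mR=-130/9; mL+mR=-20 → advance -1; mR−mL=-80/9 → turn -1·90°
n=1: pose=(3,6,E); sL=40, sR=200; mL=-20, mR=-180; mL+mR=-200 → advance -1; mR−mL=-160 → turn -1·90°
n=2: pose=(2,6,S); sL=50, sR=25/2; mL=-25, mR=25/2; mL+mR=-25/2 → advance -1; mR−mL=75/2 → turn +1·90°
n=3: pose=(2,7,E); sL=200/13, sR=40; mL=-100/13, mR=-420/13; mL+mR=-40 → advance -1; mR−mL=-320/13 → turn -1·90°
n=4: pose=(1,7,S); sL=20, sR=100/13; mL=-10, mR=30/13; mL+mR=-100/13 → advance -1; mR−mL=160/13 → turn +1·90°
n=5: pose=(1,8,E); sL=8, sR=200/13; mL=-4, mR=-148/13; mL+mR=-200/13 → advance -1; mR−mL=-96/13 → turn -1·90°
n=6: pose=(0,8,S); sL=10, sR=5; mL=-5, mR=0; mL+mR=-5 → advance -1; mR−mL=5 → turn +1·90°

0 100/9 20 -50/9 -130/9 3 7 N
1 40 200 -20 -180 3 6 E
2 50 25/2 -25 25/2 2 6 S
3 200/13 40 -100/13 -420/13 2 7 E
4 20 100/13 -10 30/13 1 7 S
5 8 200/13 -4 -148/13 1 8 E
6 10 5 -5 0 0 8 S
final 0 9 E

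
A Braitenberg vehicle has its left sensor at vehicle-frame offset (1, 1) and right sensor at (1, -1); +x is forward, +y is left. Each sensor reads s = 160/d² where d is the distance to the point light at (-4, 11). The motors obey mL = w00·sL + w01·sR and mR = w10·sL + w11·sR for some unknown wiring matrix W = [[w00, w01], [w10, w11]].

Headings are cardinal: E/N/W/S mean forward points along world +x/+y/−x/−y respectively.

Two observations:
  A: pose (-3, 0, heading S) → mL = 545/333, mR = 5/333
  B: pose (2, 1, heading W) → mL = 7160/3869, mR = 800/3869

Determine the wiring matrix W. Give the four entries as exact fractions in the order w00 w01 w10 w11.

1 1/2 -1/2 1/2

obs A: pose=(-3,0,S) → sL=40/37, sR=10/9, mL=545/333, mR=5/333
obs B: pose=(2,1,W) → sL=80/73, sR=80/53, mL=7160/3869, mR=800/3869
sensor matrix S = [[40/37, 10/9], [80/73, 80/53]]; det S = 533600/1288377
solve [mL_A; mL_B] = S·[w00; w01] and [mR_A; mR_B] = S·[w10; w11]:
  w00 = 1, w01 = 1/2, w10 = -1/2, w11 = 1/2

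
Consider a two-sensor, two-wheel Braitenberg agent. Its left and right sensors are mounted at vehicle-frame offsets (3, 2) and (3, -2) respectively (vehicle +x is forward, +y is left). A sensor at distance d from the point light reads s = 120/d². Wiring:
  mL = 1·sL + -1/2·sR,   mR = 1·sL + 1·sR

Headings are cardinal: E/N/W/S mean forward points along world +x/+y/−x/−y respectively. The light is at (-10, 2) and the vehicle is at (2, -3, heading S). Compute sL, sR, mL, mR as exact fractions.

left sensor world pos  = (4, -6); dL² = 260
right sensor world pos = (0, -6); dR² = 164
sL = 120/260 = 6/13
sR = 120/164 = 30/41
mL = 1·sL + -1/2·sR = 51/533
mR = 1·sL + 1·sR = 636/533

6/13 30/41 51/533 636/533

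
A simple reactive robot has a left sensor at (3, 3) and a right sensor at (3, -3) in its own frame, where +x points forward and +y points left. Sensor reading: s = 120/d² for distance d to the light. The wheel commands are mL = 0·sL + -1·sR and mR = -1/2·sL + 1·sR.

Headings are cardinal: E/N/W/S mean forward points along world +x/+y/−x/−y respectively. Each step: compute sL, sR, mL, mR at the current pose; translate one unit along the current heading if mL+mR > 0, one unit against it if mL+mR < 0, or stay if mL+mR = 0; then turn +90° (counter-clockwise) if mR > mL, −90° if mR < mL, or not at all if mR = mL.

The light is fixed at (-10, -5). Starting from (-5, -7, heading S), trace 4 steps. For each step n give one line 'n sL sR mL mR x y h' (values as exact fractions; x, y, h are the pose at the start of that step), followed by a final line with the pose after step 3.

0 120/89 120/29 -120/29 8940/2581 -5 -7 S
1 30/17 3/2 -3/2 21/34 -5 -6 E
2 24 120/53 -120/53 -516/53 -6 -6 N
3 12/5 60/37 -60/37 78/185 -6 -7 E
final -7 -7 N

n=0: pose=(-5,-7,S); sL=120/89, sR=120/29; mL=-120/29, mR=8940/2581; mL+mR=-60/89 → advance -1; mR−mL=19620/2581 → turn +1·90°
n=1: pose=(-5,-6,E); sL=30/17, sR=3/2; mL=-3/2, mR=21/34; mL+mR=-15/17 → advance -1; mR−mL=36/17 → turn +1·90°
n=2: pose=(-6,-6,N); sL=24, sR=120/53; mL=-120/53, mR=-516/53; mL+mR=-12 → advance -1; mR−mL=-396/53 → turn -1·90°
n=3: pose=(-6,-7,E); sL=12/5, sR=60/37; mL=-60/37, mR=78/185; mL+mR=-6/5 → advance -1; mR−mL=378/185 → turn +1·90°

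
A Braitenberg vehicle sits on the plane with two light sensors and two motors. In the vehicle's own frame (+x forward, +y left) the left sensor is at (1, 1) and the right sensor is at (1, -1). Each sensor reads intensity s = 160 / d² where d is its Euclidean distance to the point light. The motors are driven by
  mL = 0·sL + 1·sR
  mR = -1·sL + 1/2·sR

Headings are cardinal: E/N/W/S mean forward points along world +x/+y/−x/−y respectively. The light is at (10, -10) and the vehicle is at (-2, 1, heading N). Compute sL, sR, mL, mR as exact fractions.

160/313 32/53 32/53 -3472/16589

left sensor world pos  = (-3, 2); dL² = 313
right sensor world pos = (-1, 2); dR² = 265
sL = 160/313 = 160/313
sR = 160/265 = 32/53
mL = 0·sL + 1·sR = 32/53
mR = -1·sL + 1/2·sR = -3472/16589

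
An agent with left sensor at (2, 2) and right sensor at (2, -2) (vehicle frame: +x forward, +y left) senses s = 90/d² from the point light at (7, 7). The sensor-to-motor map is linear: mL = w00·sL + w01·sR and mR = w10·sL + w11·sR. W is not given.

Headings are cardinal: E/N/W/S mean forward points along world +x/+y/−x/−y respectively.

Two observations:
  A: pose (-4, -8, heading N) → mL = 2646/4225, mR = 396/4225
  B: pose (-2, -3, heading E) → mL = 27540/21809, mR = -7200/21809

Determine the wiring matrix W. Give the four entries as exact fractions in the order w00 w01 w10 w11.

1 1 -1 1

obs A: pose=(-4,-8,N) → sL=45/169, sR=9/25, mL=2646/4225, mR=396/4225
obs B: pose=(-2,-3,E) → sL=90/113, sR=90/193, mL=27540/21809, mR=-7200/21809
sensor matrix S = [[45/169, 9/25], [90/113, 90/193]]; det S = -2995704/18428605
solve [mL_A; mL_B] = S·[w00; w01] and [mR_A; mR_B] = S·[w10; w11]:
  w00 = 1, w01 = 1, w10 = -1, w11 = 1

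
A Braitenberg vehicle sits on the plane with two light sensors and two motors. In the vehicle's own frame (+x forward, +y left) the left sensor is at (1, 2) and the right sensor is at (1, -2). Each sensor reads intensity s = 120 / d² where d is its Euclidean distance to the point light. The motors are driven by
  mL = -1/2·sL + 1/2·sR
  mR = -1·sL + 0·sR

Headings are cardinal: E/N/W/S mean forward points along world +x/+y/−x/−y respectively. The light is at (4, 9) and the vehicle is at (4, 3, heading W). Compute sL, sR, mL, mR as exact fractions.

24/13 120/17 576/221 -24/13

left sensor world pos  = (3, 1); dL² = 65
right sensor world pos = (3, 5); dR² = 17
sL = 120/65 = 24/13
sR = 120/17 = 120/17
mL = -1/2·sL + 1/2·sR = 576/221
mR = -1·sL + 0·sR = -24/13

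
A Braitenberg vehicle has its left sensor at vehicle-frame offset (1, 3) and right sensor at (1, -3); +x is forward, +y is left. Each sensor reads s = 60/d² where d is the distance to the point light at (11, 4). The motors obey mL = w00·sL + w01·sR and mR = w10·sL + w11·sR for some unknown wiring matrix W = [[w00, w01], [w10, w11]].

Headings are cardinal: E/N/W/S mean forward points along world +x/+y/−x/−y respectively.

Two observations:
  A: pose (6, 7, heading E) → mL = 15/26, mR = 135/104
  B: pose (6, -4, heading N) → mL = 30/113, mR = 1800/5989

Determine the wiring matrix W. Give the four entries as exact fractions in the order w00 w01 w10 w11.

obs A: pose=(6,7,E) → sL=15/13, sR=15/4, mL=15/26, mR=135/104
obs B: pose=(6,-4,N) → sL=60/113, sR=60/53, mL=30/113, mR=1800/5989
sensor matrix S = [[15/13, 15/4], [60/113, 60/53]]; det S = -53325/77857
solve [mL_A; mL_B] = S·[w00; w01] and [mR_A; mR_B] = S·[w10; w11]:
  w00 = 1/2, w01 = 0, w10 = -1/2, w11 = 1/2

1/2 0 -1/2 1/2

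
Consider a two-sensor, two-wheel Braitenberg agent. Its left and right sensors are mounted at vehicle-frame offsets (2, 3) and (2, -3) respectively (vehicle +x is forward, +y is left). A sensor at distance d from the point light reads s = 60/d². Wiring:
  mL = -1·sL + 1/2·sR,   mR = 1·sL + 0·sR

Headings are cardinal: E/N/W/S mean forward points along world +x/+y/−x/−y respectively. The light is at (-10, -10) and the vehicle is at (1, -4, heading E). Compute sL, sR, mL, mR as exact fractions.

left sensor world pos  = (3, -1); dL² = 250
right sensor world pos = (3, -7); dR² = 178
sL = 60/250 = 6/25
sR = 60/178 = 30/89
mL = -1·sL + 1/2·sR = -159/2225
mR = 1·sL + 0·sR = 6/25

6/25 30/89 -159/2225 6/25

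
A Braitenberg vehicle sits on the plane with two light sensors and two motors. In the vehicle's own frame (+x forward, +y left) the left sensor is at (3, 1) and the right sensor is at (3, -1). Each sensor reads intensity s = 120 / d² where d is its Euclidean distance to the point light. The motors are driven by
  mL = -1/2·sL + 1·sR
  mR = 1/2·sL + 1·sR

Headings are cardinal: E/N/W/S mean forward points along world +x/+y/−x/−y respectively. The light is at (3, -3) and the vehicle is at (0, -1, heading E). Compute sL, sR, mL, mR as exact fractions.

40/3 120 340/3 380/3

left sensor world pos  = (3, 0); dL² = 9
right sensor world pos = (3, -2); dR² = 1
sL = 120/9 = 40/3
sR = 120/1 = 120
mL = -1/2·sL + 1·sR = 340/3
mR = 1/2·sL + 1·sR = 380/3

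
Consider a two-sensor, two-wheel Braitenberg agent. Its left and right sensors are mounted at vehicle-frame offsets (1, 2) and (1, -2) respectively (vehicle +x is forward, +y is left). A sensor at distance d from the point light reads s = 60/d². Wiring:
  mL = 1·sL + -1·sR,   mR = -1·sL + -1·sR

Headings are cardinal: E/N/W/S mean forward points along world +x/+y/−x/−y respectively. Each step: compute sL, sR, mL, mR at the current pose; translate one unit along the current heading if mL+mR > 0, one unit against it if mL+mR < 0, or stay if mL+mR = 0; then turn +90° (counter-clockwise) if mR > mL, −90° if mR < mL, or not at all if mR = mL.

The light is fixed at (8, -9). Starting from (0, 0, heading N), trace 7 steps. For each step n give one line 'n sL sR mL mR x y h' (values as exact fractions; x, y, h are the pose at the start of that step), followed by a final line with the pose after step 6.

n=0: pose=(0,0,N); sL=3/10, sR=15/34; mL=-12/85, mR=-63/85; mL+mR=-15/17 → advance -1; mR−mL=-3/5 → turn -1·90°
n=1: pose=(0,-1,E); sL=60/149, sR=12/17; mL=-768/2533, mR=-2808/2533; mL+mR=-24/17 → advance -1; mR−mL=-120/149 → turn -1·90°
n=2: pose=(-1,-1,S); sL=30/49, sR=6/17; mL=216/833, mR=-804/833; mL+mR=-12/17 → advance -1; mR−mL=-60/49 → turn -1·90°
n=3: pose=(-1,0,W); sL=60/149, sR=60/221; mL=4320/32929, mR=-22200/32929; mL+mR=-120/221 → advance -1; mR−mL=-120/149 → turn -1·90°
n=4: pose=(0,0,N); sL=3/10, sR=15/34; mL=-12/85, mR=-63/85; mL+mR=-15/17 → advance -1; mR−mL=-3/5 → turn -1·90°
n=5: pose=(0,-1,E); sL=60/149, sR=12/17; mL=-768/2533, mR=-2808/2533; mL+mR=-24/17 → advance -1; mR−mL=-120/149 → turn -1·90°
n=6: pose=(-1,-1,S); sL=30/49, sR=6/17; mL=216/833, mR=-804/833; mL+mR=-12/17 → advance -1; mR−mL=-60/49 → turn -1·90°

0 3/10 15/34 -12/85 -63/85 0 0 N
1 60/149 12/17 -768/2533 -2808/2533 0 -1 E
2 30/49 6/17 216/833 -804/833 -1 -1 S
3 60/149 60/221 4320/32929 -22200/32929 -1 0 W
4 3/10 15/34 -12/85 -63/85 0 0 N
5 60/149 12/17 -768/2533 -2808/2533 0 -1 E
6 30/49 6/17 216/833 -804/833 -1 -1 S
final -1 0 W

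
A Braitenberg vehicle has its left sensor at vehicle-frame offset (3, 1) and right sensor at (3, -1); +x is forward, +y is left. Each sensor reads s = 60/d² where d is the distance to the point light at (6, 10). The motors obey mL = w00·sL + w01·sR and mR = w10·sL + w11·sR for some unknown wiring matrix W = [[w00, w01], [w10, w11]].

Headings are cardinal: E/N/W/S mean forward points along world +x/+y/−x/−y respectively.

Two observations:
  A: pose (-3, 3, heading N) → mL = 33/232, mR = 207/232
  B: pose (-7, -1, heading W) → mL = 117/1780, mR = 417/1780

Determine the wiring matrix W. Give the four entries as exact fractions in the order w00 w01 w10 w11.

obs A: pose=(-3,3,N) → sL=15/29, sR=3/4, mL=33/232, mR=207/232
obs B: pose=(-7,-1,W) → sL=3/20, sR=15/89, mL=117/1780, mR=417/1780
sensor matrix S = [[15/29, 3/4], [3/20, 15/89]]; det S = -5229/206480
solve [mL_A; mL_B] = S·[w00; w01] and [mR_A; mR_B] = S·[w10; w11]:
  w00 = 1, w01 = -1/2, w10 = 1, w11 = 1/2

1 -1/2 1 1/2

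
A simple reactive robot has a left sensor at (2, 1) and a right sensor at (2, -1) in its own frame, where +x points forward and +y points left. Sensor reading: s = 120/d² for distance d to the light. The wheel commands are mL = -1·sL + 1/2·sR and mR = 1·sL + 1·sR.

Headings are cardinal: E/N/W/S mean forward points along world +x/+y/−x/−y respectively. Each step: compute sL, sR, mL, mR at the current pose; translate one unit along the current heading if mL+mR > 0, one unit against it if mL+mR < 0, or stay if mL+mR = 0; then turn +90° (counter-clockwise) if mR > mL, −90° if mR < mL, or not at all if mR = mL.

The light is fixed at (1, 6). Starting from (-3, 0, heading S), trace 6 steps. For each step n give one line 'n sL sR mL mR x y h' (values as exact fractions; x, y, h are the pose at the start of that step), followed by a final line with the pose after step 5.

n=0: pose=(-3,0,S); sL=120/73, sR=120/89; mL=-6300/6497, mR=19440/6497; mL+mR=180/89 → advance +1; mR−mL=25740/6497 → turn +1·90°
n=1: pose=(-3,-1,E); sL=3, sR=30/17; mL=-36/17, mR=81/17; mL+mR=45/17 → advance +1; mR−mL=117/17 → turn +1·90°
n=2: pose=(-2,-1,N); sL=120/41, sR=120/29; mL=-1020/1189, mR=8400/1189; mL+mR=180/29 → advance +1; mR−mL=9420/1189 → turn +1·90°
n=3: pose=(-2,0,W); sL=60/37, sR=12/5; mL=-78/185, mR=744/185; mL+mR=18/5 → advance +1; mR−mL=822/185 → turn +1·90°
n=4: pose=(-3,0,S); sL=120/73, sR=120/89; mL=-6300/6497, mR=19440/6497; mL+mR=180/89 → advance +1; mR−mL=25740/6497 → turn +1·90°
n=5: pose=(-3,-1,E); sL=3, sR=30/17; mL=-36/17, mR=81/17; mL+mR=45/17 → advance +1; mR−mL=117/17 → turn +1·90°

0 120/73 120/89 -6300/6497 19440/6497 -3 0 S
1 3 30/17 -36/17 81/17 -3 -1 E
2 120/41 120/29 -1020/1189 8400/1189 -2 -1 N
3 60/37 12/5 -78/185 744/185 -2 0 W
4 120/73 120/89 -6300/6497 19440/6497 -3 0 S
5 3 30/17 -36/17 81/17 -3 -1 E
final -2 -1 N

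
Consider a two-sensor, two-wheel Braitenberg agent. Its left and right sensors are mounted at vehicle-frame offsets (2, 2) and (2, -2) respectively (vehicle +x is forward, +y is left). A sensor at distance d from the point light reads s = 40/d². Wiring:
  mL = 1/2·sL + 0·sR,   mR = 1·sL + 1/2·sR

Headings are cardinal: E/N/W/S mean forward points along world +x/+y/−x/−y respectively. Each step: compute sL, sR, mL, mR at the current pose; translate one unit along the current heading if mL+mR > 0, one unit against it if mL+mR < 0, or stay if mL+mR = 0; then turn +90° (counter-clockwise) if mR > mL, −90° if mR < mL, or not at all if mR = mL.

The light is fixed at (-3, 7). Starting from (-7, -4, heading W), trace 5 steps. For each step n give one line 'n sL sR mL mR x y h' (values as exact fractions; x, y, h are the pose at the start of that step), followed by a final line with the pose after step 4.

n=0: pose=(-7,-4,W); sL=8/41, sR=40/117; mL=4/41, mR=1756/4797; mL+mR=2224/4797 → advance +1; mR−mL=1288/4797 → turn +1·90°
n=1: pose=(-8,-4,S); sL=20/89, sR=20/109; mL=10/89, mR=3070/9701; mL+mR=4160/9701 → advance +1; mR−mL=1980/9701 → turn +1·90°
n=2: pose=(-8,-5,E); sL=40/109, sR=8/41; mL=20/109, mR=2076/4469; mL+mR=2896/4469 → advance +1; mR−mL=1256/4469 → turn +1·90°
n=3: pose=(-7,-5,N); sL=5/17, sR=5/13; mL=5/34, mR=215/442; mL+mR=140/221 → advance +1; mR−mL=75/221 → turn +1·90°
n=4: pose=(-7,-4,W); sL=8/41, sR=40/117; mL=4/41, mR=1756/4797; mL+mR=2224/4797 → advance +1; mR−mL=1288/4797 → turn +1·90°

0 8/41 40/117 4/41 1756/4797 -7 -4 W
1 20/89 20/109 10/89 3070/9701 -8 -4 S
2 40/109 8/41 20/109 2076/4469 -8 -5 E
3 5/17 5/13 5/34 215/442 -7 -5 N
4 8/41 40/117 4/41 1756/4797 -7 -4 W
final -8 -4 S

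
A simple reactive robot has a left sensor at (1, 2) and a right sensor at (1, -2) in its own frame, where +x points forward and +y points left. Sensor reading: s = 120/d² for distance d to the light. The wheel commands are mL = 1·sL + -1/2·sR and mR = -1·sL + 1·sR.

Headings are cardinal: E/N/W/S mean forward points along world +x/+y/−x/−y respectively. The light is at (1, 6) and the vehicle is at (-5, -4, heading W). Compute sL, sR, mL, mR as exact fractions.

left sensor world pos  = (-6, -6); dL² = 193
right sensor world pos = (-6, -2); dR² = 113
sL = 120/193 = 120/193
sR = 120/113 = 120/113
mL = 1·sL + -1/2·sR = 1980/21809
mR = -1·sL + 1·sR = 9600/21809

120/193 120/113 1980/21809 9600/21809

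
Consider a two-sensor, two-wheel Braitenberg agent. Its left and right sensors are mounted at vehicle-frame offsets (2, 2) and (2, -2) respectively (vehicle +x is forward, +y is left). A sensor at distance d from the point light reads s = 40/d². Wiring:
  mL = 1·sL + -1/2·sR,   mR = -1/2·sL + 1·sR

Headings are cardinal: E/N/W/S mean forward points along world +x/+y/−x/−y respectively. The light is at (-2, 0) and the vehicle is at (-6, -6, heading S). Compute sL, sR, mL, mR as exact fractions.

left sensor world pos  = (-4, -8); dL² = 68
right sensor world pos = (-8, -8); dR² = 100
sL = 40/68 = 10/17
sR = 40/100 = 2/5
mL = 1·sL + -1/2·sR = 33/85
mR = -1/2·sL + 1·sR = 9/85

10/17 2/5 33/85 9/85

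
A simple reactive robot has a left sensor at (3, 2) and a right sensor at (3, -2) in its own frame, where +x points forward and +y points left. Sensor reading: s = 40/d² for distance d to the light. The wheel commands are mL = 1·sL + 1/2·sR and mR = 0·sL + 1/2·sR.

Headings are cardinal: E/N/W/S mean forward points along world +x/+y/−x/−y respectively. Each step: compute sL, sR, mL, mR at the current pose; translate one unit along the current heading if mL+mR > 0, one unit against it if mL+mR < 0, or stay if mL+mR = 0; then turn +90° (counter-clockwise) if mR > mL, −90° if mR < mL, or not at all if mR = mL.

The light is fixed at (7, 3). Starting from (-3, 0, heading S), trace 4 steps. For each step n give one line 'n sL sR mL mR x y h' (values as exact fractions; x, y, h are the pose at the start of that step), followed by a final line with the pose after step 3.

n=0: pose=(-3,0,S); sL=2/5, sR=2/9; mL=23/45, mR=1/9; mL+mR=28/45 → advance +1; mR−mL=-2/5 → turn -1·90°
n=1: pose=(-3,-1,W); sL=8/41, sR=40/173; mL=2204/7093, mR=20/173; mL+mR=3024/7093 → advance +1; mR−mL=-8/41 → turn -1·90°
n=2: pose=(-4,-1,N); sL=4/17, sR=20/41; mL=334/697, mR=10/41; mL+mR=504/697 → advance +1; mR−mL=-4/17 → turn -1·90°
n=3: pose=(-4,0,E); sL=8/13, sR=40/89; mL=972/1157, mR=20/89; mL+mR=1232/1157 → advance +1; mR−mL=-8/13 → turn -1·90°

0 2/5 2/9 23/45 1/9 -3 0 S
1 8/41 40/173 2204/7093 20/173 -3 -1 W
2 4/17 20/41 334/697 10/41 -4 -1 N
3 8/13 40/89 972/1157 20/89 -4 0 E
final -3 0 S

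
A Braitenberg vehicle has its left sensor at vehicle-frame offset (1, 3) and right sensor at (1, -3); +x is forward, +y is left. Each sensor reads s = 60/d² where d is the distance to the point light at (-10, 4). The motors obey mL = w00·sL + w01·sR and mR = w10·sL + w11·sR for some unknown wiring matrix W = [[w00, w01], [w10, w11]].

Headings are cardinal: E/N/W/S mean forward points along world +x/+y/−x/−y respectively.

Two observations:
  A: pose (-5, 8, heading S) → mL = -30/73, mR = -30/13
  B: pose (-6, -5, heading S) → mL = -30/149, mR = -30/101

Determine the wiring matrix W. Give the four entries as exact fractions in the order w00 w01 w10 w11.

obs A: pose=(-5,8,S) → sL=60/73, sR=60/13, mL=-30/73, mR=-30/13
obs B: pose=(-6,-5,S) → sL=60/149, sR=60/101, mL=-30/149, mR=-30/101
sensor matrix S = [[60/73, 60/13], [60/149, 60/101]]; det S = -19569600/14281501
solve [mL_A; mL_B] = S·[w00; w01] and [mR_A; mR_B] = S·[w10; w11]:
  w00 = -1/2, w01 = 0, w10 = 0, w11 = -1/2

-1/2 0 0 -1/2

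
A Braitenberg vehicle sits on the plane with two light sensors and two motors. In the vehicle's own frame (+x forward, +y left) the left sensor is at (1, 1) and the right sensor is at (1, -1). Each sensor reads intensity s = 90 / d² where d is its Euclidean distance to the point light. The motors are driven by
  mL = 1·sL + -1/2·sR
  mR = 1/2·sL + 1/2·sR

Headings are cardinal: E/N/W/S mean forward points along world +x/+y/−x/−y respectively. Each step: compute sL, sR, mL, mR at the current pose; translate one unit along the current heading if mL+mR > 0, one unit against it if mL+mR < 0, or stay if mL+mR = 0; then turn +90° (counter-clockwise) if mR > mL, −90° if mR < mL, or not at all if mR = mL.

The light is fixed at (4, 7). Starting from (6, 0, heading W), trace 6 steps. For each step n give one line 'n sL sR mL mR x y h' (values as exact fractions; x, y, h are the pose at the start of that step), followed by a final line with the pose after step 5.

0 18/13 90/37 81/481 918/481 6 0 W
1 45/34 45/32 675/1088 1485/1088 5 0 S
2 90/53 18/17 1053/901 1242/901 5 -1 E
3 9/5 45/29 297/290 243/145 6 -1 N
4 18/13 90/37 81/481 918/481 6 0 W
5 45/34 45/32 675/1088 1485/1088 5 0 S
final 5 -1 E

n=0: pose=(6,0,W); sL=18/13, sR=90/37; mL=81/481, mR=918/481; mL+mR=27/13 → advance +1; mR−mL=837/481 → turn +1·90°
n=1: pose=(5,0,S); sL=45/34, sR=45/32; mL=675/1088, mR=1485/1088; mL+mR=135/68 → advance +1; mR−mL=405/544 → turn +1·90°
n=2: pose=(5,-1,E); sL=90/53, sR=18/17; mL=1053/901, mR=1242/901; mL+mR=135/53 → advance +1; mR−mL=189/901 → turn +1·90°
n=3: pose=(6,-1,N); sL=9/5, sR=45/29; mL=297/290, mR=243/145; mL+mR=27/10 → advance +1; mR−mL=189/290 → turn +1·90°
n=4: pose=(6,0,W); sL=18/13, sR=90/37; mL=81/481, mR=918/481; mL+mR=27/13 → advance +1; mR−mL=837/481 → turn +1·90°
n=5: pose=(5,0,S); sL=45/34, sR=45/32; mL=675/1088, mR=1485/1088; mL+mR=135/68 → advance +1; mR−mL=405/544 → turn +1·90°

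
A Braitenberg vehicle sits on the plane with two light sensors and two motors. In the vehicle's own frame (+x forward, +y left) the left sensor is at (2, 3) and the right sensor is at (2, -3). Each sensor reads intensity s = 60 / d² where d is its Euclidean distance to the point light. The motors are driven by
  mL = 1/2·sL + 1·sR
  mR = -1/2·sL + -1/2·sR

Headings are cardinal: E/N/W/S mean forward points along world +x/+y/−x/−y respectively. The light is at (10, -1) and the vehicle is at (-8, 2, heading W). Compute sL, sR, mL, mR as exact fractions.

3/20 15/109 927/4360 -627/4360

left sensor world pos  = (-10, -1); dL² = 400
right sensor world pos = (-10, 5); dR² = 436
sL = 60/400 = 3/20
sR = 60/436 = 15/109
mL = 1/2·sL + 1·sR = 927/4360
mR = -1/2·sL + -1/2·sR = -627/4360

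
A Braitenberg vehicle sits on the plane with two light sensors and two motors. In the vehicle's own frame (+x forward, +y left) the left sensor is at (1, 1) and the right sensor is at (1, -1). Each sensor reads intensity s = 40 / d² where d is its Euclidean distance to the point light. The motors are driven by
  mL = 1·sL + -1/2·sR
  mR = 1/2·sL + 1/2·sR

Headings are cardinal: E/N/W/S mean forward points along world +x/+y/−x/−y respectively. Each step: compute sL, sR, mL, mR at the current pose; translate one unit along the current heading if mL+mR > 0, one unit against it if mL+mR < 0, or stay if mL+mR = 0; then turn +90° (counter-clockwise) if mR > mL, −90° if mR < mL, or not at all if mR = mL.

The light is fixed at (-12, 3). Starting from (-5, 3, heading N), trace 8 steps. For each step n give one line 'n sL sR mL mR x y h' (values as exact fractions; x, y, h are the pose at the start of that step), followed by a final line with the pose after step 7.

n=0: pose=(-5,3,N); sL=40/37, sR=8/13; mL=372/481, mR=408/481; mL+mR=60/37 → advance +1; mR−mL=36/481 → turn +1·90°
n=1: pose=(-5,4,W); sL=10/9, sR=1; mL=11/18, mR=19/18; mL+mR=5/3 → advance +1; mR−mL=4/9 → turn +1·90°
n=2: pose=(-6,4,S); sL=40/49, sR=8/5; mL=4/245, mR=296/245; mL+mR=60/49 → advance +1; mR−mL=292/245 → turn +1·90°
n=3: pose=(-6,3,E); sL=4/5, sR=4/5; mL=2/5, mR=4/5; mL+mR=6/5 → advance +1; mR−mL=2/5 → turn +1·90°
n=4: pose=(-5,3,N); sL=40/37, sR=8/13; mL=372/481, mR=408/481; mL+mR=60/37 → advance +1; mR−mL=36/481 → turn +1·90°
n=5: pose=(-5,4,W); sL=10/9, sR=1; mL=11/18, mR=19/18; mL+mR=5/3 → advance +1; mR−mL=4/9 → turn +1·90°
n=6: pose=(-6,4,S); sL=40/49, sR=8/5; mL=4/245, mR=296/245; mL+mR=60/49 → advance +1; mR−mL=292/245 → turn +1·90°
n=7: pose=(-6,3,E); sL=4/5, sR=4/5; mL=2/5, mR=4/5; mL+mR=6/5 → advance +1; mR−mL=2/5 → turn +1·90°

0 40/37 8/13 372/481 408/481 -5 3 N
1 10/9 1 11/18 19/18 -5 4 W
2 40/49 8/5 4/245 296/245 -6 4 S
3 4/5 4/5 2/5 4/5 -6 3 E
4 40/37 8/13 372/481 408/481 -5 3 N
5 10/9 1 11/18 19/18 -5 4 W
6 40/49 8/5 4/245 296/245 -6 4 S
7 4/5 4/5 2/5 4/5 -6 3 E
final -5 3 N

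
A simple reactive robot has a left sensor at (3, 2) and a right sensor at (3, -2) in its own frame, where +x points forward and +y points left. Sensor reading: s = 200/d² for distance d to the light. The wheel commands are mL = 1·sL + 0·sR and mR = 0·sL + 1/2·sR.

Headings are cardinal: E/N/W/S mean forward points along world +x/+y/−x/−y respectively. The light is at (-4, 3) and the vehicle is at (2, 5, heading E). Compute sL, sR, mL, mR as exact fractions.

200/97 200/81 200/97 100/81

left sensor world pos  = (5, 7); dL² = 97
right sensor world pos = (5, 3); dR² = 81
sL = 200/97 = 200/97
sR = 200/81 = 200/81
mL = 1·sL + 0·sR = 200/97
mR = 0·sL + 1/2·sR = 100/81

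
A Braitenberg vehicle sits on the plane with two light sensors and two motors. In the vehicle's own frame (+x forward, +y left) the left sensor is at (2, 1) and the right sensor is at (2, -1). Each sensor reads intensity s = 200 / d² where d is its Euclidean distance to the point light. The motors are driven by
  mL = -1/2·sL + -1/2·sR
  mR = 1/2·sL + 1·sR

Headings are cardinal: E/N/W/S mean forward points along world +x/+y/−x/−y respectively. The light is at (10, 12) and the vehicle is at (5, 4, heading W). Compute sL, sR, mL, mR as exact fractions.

left sensor world pos  = (3, 3); dL² = 130
right sensor world pos = (3, 5); dR² = 98
sL = 200/130 = 20/13
sR = 200/98 = 100/49
mL = -1/2·sL + -1/2·sR = -1140/637
mR = 1/2·sL + 1·sR = 1790/637

20/13 100/49 -1140/637 1790/637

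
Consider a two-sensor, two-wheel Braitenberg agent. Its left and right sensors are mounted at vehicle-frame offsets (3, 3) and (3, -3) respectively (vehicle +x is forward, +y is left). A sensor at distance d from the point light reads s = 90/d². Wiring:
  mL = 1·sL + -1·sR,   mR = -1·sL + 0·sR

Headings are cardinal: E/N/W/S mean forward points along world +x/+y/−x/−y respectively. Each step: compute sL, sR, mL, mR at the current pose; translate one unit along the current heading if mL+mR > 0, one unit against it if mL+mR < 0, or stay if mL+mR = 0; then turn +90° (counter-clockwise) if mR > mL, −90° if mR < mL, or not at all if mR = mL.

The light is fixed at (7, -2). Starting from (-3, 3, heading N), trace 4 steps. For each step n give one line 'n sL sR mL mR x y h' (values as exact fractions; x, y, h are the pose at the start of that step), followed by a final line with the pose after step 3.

0 90/233 90/113 -10800/26329 -90/233 -3 3 N
1 9/17 45/109 216/1853 -9/17 -3 2 W
2 90/193 18/17 -1944/3281 -90/193 -2 2 N
3 5/8 1/2 1/8 -5/8 -2 1 W
final -1 1 N

n=0: pose=(-3,3,N); sL=90/233, sR=90/113; mL=-10800/26329, mR=-90/233; mL+mR=-90/113 → advance -1; mR−mL=630/26329 → turn +1·90°
n=1: pose=(-3,2,W); sL=9/17, sR=45/109; mL=216/1853, mR=-9/17; mL+mR=-45/109 → advance -1; mR−mL=-1197/1853 → turn -1·90°
n=2: pose=(-2,2,N); sL=90/193, sR=18/17; mL=-1944/3281, mR=-90/193; mL+mR=-18/17 → advance -1; mR−mL=414/3281 → turn +1·90°
n=3: pose=(-2,1,W); sL=5/8, sR=1/2; mL=1/8, mR=-5/8; mL+mR=-1/2 → advance -1; mR−mL=-3/4 → turn -1·90°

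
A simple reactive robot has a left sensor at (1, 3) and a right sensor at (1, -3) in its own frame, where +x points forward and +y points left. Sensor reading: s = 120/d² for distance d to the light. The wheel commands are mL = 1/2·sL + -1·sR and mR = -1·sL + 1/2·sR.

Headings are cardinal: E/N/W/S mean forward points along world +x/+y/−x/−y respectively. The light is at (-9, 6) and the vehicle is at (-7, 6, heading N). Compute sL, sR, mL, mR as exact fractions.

left sensor world pos  = (-10, 7); dL² = 2
right sensor world pos = (-4, 7); dR² = 26
sL = 120/2 = 60
sR = 120/26 = 60/13
mL = 1/2·sL + -1·sR = 330/13
mR = -1·sL + 1/2·sR = -750/13

60 60/13 330/13 -750/13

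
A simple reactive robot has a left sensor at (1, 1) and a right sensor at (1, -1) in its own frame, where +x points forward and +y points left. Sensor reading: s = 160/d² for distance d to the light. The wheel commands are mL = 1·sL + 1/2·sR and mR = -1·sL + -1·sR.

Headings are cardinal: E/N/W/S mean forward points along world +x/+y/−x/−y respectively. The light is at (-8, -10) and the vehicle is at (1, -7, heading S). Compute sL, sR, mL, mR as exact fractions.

20/13 40/17 600/221 -860/221

left sensor world pos  = (2, -8); dL² = 104
right sensor world pos = (0, -8); dR² = 68
sL = 160/104 = 20/13
sR = 160/68 = 40/17
mL = 1·sL + 1/2·sR = 600/221
mR = -1·sL + -1·sR = -860/221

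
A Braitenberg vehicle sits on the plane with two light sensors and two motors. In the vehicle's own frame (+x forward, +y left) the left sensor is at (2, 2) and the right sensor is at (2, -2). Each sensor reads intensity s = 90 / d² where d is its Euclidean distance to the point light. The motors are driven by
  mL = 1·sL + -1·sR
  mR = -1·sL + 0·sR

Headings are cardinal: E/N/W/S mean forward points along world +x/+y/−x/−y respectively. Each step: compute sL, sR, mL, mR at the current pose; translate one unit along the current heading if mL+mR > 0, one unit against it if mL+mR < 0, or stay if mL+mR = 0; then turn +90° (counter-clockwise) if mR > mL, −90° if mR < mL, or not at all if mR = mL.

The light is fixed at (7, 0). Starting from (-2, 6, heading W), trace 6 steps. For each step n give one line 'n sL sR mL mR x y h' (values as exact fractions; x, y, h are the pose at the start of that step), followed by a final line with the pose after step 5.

0 90/137 18/37 864/5069 -90/137 -2 6 W
1 45/82 9/10 -72/205 -45/82 -1 6 N
2 18/17 2 -16/17 -18/17 -1 5 E
3 45/29 9/13 324/377 -45/29 -2 5 S
4 90/137 18/37 864/5069 -90/137 -2 6 W
5 45/82 9/10 -72/205 -45/82 -1 6 N
final -1 5 E

n=0: pose=(-2,6,W); sL=90/137, sR=18/37; mL=864/5069, mR=-90/137; mL+mR=-18/37 → advance -1; mR−mL=-4194/5069 → turn -1·90°
n=1: pose=(-1,6,N); sL=45/82, sR=9/10; mL=-72/205, mR=-45/82; mL+mR=-9/10 → advance -1; mR−mL=-81/410 → turn -1·90°
n=2: pose=(-1,5,E); sL=18/17, sR=2; mL=-16/17, mR=-18/17; mL+mR=-2 → advance -1; mR−mL=-2/17 → turn -1·90°
n=3: pose=(-2,5,S); sL=45/29, sR=9/13; mL=324/377, mR=-45/29; mL+mR=-9/13 → advance -1; mR−mL=-909/377 → turn -1·90°
n=4: pose=(-2,6,W); sL=90/137, sR=18/37; mL=864/5069, mR=-90/137; mL+mR=-18/37 → advance -1; mR−mL=-4194/5069 → turn -1·90°
n=5: pose=(-1,6,N); sL=45/82, sR=9/10; mL=-72/205, mR=-45/82; mL+mR=-9/10 → advance -1; mR−mL=-81/410 → turn -1·90°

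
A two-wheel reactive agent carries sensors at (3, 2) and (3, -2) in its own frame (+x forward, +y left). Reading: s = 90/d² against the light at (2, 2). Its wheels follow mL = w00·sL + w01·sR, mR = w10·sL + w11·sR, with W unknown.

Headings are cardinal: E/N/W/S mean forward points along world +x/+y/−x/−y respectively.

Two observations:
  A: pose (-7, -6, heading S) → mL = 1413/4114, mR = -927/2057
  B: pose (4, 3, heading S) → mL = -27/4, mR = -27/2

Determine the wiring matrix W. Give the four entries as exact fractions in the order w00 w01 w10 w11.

1 -1/2 -1/2 -1/2

obs A: pose=(-7,-6,S) → sL=9/17, sR=45/121, mL=1413/4114, mR=-927/2057
obs B: pose=(4,3,S) → sL=9/2, sR=45/2, mL=-27/4, mR=-27/2
sensor matrix S = [[9/17, 45/121], [9/2, 45/2]]; det S = 21060/2057
solve [mL_A; mL_B] = S·[w00; w01] and [mR_A; mR_B] = S·[w10; w11]:
  w00 = 1, w01 = -1/2, w10 = -1/2, w11 = -1/2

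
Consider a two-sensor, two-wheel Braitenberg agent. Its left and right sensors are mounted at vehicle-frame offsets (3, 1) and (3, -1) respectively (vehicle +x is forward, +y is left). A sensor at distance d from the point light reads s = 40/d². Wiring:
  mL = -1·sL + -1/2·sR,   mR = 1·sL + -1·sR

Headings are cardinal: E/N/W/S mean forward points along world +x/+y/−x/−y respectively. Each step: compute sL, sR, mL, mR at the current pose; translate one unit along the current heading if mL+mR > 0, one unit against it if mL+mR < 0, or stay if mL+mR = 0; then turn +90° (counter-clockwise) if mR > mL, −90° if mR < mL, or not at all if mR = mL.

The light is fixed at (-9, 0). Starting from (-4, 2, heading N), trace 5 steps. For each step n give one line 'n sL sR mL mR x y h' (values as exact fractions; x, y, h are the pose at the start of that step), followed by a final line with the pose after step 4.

n=0: pose=(-4,2,N); sL=40/41, sR=40/61; mL=-3260/2501, mR=800/2501; mL+mR=-60/61 → advance -1; mR−mL=4060/2501 → turn +1·90°
n=1: pose=(-4,1,W); sL=10, sR=5; mL=-25/2, mR=5; mL+mR=-15/2 → advance -1; mR−mL=35/2 → turn +1·90°
n=2: pose=(-3,1,S); sL=40/53, sR=40/29; mL=-2220/1537, mR=-960/1537; mL+mR=-60/29 → advance -1; mR−mL=1260/1537 → turn +1·90°
n=3: pose=(-3,2,E); sL=4/9, sR=20/41; mL=-254/369, mR=-16/369; mL+mR=-30/41 → advance -1; mR−mL=238/369 → turn +1·90°
n=4: pose=(-4,2,N); sL=40/41, sR=40/61; mL=-3260/2501, mR=800/2501; mL+mR=-60/61 → advance -1; mR−mL=4060/2501 → turn +1·90°

0 40/41 40/61 -3260/2501 800/2501 -4 2 N
1 10 5 -25/2 5 -4 1 W
2 40/53 40/29 -2220/1537 -960/1537 -3 1 S
3 4/9 20/41 -254/369 -16/369 -3 2 E
4 40/41 40/61 -3260/2501 800/2501 -4 2 N
final -4 1 W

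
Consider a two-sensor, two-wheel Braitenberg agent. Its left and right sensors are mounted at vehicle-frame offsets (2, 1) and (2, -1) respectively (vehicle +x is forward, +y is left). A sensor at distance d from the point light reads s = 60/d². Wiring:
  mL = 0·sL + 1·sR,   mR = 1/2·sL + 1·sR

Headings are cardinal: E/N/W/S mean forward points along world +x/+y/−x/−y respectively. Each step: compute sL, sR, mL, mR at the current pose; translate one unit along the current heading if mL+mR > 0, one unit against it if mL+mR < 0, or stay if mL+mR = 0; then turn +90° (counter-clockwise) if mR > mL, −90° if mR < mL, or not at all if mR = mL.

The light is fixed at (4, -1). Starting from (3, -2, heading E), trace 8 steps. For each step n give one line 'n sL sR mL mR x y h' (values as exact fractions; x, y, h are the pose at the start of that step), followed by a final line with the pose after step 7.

0 60 12 12 42 3 -2 E
1 30 30 30 45 4 -2 N
2 12 12 12 18 4 -1 W
3 15 15/2 15/2 15 3 -1 S
4 60 12 12 42 3 -2 E
5 30 30 30 45 4 -2 N
6 12 12 12 18 4 -1 W
7 15 15/2 15/2 15 3 -1 S
final 3 -2 E

n=0: pose=(3,-2,E); sL=60, sR=12; mL=12, mR=42; mL+mR=54 → advance +1; mR−mL=30 → turn +1·90°
n=1: pose=(4,-2,N); sL=30, sR=30; mL=30, mR=45; mL+mR=75 → advance +1; mR−mL=15 → turn +1·90°
n=2: pose=(4,-1,W); sL=12, sR=12; mL=12, mR=18; mL+mR=30 → advance +1; mR−mL=6 → turn +1·90°
n=3: pose=(3,-1,S); sL=15, sR=15/2; mL=15/2, mR=15; mL+mR=45/2 → advance +1; mR−mL=15/2 → turn +1·90°
n=4: pose=(3,-2,E); sL=60, sR=12; mL=12, mR=42; mL+mR=54 → advance +1; mR−mL=30 → turn +1·90°
n=5: pose=(4,-2,N); sL=30, sR=30; mL=30, mR=45; mL+mR=75 → advance +1; mR−mL=15 → turn +1·90°
n=6: pose=(4,-1,W); sL=12, sR=12; mL=12, mR=18; mL+mR=30 → advance +1; mR−mL=6 → turn +1·90°
n=7: pose=(3,-1,S); sL=15, sR=15/2; mL=15/2, mR=15; mL+mR=45/2 → advance +1; mR−mL=15/2 → turn +1·90°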